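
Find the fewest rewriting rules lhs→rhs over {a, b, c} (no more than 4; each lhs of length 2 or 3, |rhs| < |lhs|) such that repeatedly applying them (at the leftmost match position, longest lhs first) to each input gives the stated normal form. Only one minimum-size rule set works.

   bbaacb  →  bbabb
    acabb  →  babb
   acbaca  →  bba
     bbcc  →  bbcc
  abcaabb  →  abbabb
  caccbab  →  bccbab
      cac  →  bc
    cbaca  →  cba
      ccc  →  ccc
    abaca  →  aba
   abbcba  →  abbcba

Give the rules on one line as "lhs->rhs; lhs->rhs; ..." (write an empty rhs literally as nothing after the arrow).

  | bbaacb => bbabb
  | acabb => babb
  | acbaca => bbaca => bba
  | bbcc

ac->b; bac->b; ca->b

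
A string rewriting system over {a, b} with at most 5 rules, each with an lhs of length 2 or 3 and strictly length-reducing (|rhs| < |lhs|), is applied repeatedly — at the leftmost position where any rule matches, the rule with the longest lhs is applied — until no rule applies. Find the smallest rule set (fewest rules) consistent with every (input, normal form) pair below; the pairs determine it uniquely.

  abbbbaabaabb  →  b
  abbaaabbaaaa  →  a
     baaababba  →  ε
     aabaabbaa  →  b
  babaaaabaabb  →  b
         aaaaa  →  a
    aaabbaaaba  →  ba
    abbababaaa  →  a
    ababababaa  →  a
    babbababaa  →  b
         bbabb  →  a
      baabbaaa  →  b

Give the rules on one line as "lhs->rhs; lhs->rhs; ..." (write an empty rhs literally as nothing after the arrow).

  | abbbbaabaabb => bbbbaabaabb => abbaabaabb => bbaabaabb => aaabaabb => abaabb => ababb => abbb => bbb => ab => b
  | abbaaabbaaaa => bbaaabbaaaa => aaaabbaaaa => aabbaaaa => bbaaaa => aaaaa => aaa => a
  | baaababba => bababba => babbba => bbbba => abba => bba => aa => ε
  | aabaabbaa => baabbaa => bbbaa => abaa => aba => ab => b

aa->; ab->b; aba->ab; bb->a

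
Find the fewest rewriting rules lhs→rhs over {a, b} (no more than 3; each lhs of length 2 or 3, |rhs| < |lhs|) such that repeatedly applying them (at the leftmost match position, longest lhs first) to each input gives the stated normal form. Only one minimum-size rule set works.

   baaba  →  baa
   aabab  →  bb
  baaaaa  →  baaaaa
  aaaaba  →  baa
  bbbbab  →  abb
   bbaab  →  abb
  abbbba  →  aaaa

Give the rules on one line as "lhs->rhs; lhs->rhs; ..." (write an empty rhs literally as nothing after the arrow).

  | baaba => bbba => baa
  | aabab => bbab => aab => bb
  | baaaaa
  | aaaaba => aabba => bbba => baa

aab->bb; bba->aa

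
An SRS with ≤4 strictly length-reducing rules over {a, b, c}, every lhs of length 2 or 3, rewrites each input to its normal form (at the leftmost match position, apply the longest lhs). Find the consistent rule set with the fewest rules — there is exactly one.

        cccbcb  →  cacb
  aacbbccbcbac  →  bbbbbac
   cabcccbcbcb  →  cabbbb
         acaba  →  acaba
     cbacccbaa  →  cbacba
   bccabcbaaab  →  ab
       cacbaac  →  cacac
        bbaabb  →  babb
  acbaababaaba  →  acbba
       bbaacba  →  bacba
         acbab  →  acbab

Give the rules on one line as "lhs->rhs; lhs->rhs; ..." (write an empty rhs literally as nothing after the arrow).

aa->b; baa->a; bc->b; ccb->a

  | cccbcb => cacb
  | aacbbccbcbac => bcbbccbcbac => bbbccbcbac => bbbcbcbac => bbbbcbac => bbbbbac
  | cabcccbcbcb => cabccbcbcb => cabcbcbcb => cabbcbcb => cabbbcb => cabbbb
  | acaba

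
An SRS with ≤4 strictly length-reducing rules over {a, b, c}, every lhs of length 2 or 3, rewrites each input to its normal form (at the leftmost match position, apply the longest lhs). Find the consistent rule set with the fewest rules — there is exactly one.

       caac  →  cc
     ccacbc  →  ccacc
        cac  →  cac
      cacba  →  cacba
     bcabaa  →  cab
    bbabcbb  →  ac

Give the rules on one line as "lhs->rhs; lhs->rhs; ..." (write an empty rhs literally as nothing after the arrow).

aa->; bb->; bc->c

  | caac => cc
  | ccacbc => ccacc
  | cac
  | cacba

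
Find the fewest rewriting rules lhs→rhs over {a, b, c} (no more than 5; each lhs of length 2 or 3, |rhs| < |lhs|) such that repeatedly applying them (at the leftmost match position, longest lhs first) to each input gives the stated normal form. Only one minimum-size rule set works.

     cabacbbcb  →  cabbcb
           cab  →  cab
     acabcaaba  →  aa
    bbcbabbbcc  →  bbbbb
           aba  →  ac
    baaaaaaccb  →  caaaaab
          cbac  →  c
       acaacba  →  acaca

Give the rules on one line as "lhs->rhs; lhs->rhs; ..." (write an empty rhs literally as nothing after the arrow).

  | cabacbbcb => caccbbcb => cabbcb
  | cab
  | acabcaaba => acababa => acacba => acca => aa
  | bbcbabbbcc => bbccbbbcc => bbbbbcc => bbbbb

acb->c; ba->c; bca->b; cc->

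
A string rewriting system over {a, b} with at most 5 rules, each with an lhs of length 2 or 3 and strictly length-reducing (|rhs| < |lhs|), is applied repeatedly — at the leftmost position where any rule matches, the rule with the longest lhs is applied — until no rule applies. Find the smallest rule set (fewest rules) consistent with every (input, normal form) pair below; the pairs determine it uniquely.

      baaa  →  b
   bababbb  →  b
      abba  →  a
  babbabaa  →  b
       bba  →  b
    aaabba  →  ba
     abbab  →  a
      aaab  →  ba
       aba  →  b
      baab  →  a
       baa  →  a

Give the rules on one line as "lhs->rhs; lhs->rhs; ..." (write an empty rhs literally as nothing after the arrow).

  | baaa => bba => aa => b
  | bababbb => baabbb => bbbbb => abbb => b
  | abba => a
  | babbabaa => babaa => baaa => bba => aa => b

aa->b; ab->a; abb->; bb->a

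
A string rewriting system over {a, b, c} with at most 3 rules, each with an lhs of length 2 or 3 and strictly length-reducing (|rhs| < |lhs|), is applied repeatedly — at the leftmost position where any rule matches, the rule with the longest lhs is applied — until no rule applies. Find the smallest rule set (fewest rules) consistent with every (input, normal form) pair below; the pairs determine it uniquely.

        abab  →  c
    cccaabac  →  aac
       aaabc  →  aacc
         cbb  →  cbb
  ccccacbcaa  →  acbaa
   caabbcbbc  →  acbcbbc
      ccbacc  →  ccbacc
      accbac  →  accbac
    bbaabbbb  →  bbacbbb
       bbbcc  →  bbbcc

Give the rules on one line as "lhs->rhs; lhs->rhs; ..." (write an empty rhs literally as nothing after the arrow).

ab->c; ca->a

  | abab => cab => ab => c
  | cccaabac => ccaabac => caabac => aabac => acac => aac
  | aaabc => aacc
  | cbb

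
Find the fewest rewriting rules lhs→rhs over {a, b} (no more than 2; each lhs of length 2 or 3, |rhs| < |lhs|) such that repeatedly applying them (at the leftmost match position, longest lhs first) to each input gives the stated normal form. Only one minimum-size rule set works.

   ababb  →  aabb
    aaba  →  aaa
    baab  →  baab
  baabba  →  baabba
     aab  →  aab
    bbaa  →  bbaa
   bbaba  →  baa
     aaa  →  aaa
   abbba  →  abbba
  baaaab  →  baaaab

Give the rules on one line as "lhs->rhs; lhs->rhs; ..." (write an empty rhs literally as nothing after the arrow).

  | ababb => aabb
  | aaba => aaa
  | baab
  | baabba

aba->aa; bab->a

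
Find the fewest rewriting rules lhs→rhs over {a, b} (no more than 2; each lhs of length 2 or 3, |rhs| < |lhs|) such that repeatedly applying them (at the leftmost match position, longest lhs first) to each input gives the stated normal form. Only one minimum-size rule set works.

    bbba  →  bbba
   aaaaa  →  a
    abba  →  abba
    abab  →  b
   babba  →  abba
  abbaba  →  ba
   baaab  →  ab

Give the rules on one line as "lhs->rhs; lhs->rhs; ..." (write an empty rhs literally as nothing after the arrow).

  | bbba
  | aaaaa => aaa => a
  | abba
  | abab => aab => b

aa->; bab->ab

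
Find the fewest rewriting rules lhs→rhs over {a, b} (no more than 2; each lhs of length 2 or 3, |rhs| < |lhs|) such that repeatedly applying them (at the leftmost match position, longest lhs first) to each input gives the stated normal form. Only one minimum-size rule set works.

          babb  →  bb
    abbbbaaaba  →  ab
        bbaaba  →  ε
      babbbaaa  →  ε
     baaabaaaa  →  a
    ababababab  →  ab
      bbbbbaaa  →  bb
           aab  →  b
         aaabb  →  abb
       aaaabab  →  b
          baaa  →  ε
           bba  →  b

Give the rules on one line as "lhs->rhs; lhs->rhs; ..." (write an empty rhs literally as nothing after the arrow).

  | babb => bb
  | abbbbaaaba => abbbaaba => abbaba => abba => ab
  | bbaaba => baba => ba => ε
  | babbbaaa => bbbaaa => bbaa => ba => ε

aa->; ba->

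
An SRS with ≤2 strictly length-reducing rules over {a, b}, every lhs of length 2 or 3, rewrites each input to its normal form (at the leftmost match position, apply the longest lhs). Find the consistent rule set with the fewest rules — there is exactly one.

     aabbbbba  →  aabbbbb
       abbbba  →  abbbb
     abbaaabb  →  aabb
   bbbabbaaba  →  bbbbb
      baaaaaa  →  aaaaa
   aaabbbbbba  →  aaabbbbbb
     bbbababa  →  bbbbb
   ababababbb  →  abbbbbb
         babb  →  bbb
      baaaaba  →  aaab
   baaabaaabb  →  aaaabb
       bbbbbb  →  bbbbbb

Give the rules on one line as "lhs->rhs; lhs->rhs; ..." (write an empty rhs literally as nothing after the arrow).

ba->b; baa->a

  | aabbbbba => aabbbbb
  | abbbba => abbbb
  | abbaaabb => abaabb => aabb
  | bbbabbaaba => bbbbbaaba => bbbbaba => bbbbba => bbbbb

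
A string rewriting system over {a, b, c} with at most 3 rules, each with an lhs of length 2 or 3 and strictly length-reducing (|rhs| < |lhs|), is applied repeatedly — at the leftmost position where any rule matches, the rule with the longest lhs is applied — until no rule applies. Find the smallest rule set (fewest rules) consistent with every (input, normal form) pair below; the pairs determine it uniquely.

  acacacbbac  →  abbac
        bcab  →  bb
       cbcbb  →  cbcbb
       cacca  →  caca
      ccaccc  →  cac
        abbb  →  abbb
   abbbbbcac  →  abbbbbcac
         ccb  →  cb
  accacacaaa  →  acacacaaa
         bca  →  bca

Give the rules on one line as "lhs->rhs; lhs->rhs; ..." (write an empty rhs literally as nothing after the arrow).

acb->ab; cab->b; cc->c

  | acacacbbac => acacabbac => acabbac => abbac
  | bcab => bb
  | cbcbb
  | cacca => caca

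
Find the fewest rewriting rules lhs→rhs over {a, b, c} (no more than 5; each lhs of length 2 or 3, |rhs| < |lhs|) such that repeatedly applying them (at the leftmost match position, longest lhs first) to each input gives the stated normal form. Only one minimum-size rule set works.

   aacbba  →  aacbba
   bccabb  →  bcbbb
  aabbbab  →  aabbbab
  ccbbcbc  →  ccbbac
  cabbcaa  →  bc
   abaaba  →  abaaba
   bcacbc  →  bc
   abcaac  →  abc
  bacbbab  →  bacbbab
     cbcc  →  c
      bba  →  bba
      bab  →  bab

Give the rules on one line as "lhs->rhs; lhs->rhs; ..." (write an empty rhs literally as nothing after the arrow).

acc->c; bca->c; ca->b; cbc->ac

  | aacbba
  | bccabb => bcbbb
  | aabbbab
  | ccbbcbc => ccbbac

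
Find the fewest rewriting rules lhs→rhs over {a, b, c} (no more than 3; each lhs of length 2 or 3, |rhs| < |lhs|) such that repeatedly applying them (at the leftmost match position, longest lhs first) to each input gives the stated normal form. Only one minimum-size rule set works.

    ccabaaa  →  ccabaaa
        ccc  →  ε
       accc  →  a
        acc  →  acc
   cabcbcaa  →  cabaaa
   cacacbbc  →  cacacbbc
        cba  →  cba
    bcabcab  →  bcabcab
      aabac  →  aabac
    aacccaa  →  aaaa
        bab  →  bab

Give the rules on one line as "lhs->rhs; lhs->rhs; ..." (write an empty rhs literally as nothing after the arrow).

cbc->a; ccc->

  | ccabaaa
  | ccc => ε
  | accc => a
  | acc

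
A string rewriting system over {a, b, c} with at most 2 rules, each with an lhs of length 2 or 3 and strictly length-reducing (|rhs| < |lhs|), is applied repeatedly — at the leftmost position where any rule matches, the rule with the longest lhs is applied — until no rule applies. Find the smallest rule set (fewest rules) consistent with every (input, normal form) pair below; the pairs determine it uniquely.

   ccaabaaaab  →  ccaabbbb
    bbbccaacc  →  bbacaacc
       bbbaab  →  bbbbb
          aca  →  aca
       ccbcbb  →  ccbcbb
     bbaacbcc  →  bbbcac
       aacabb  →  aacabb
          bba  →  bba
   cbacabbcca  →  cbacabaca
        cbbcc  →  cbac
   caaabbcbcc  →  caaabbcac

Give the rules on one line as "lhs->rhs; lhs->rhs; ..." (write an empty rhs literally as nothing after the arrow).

  | ccaabaaaab => ccaabbaab => ccaabbbb
  | bbbccaacc => bbacaacc
  | bbbaab => bbbbb
  | aca

baa->bb; bcc->ac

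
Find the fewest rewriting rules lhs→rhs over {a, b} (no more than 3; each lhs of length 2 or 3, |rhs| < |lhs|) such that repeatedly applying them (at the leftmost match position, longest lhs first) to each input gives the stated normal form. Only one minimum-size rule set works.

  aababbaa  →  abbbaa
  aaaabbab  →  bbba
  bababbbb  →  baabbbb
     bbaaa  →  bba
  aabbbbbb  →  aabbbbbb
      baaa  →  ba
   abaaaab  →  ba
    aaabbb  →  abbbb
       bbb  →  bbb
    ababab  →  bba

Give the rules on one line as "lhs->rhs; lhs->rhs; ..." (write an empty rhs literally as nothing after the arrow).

  | aababbaa => abbbaa
  | aaaabbab => ababbab => bbbab => bbba
  | bababbbb => baabbbb
  | bbaaa => bbab => bba

aaa->ab; aba->b; bab->ba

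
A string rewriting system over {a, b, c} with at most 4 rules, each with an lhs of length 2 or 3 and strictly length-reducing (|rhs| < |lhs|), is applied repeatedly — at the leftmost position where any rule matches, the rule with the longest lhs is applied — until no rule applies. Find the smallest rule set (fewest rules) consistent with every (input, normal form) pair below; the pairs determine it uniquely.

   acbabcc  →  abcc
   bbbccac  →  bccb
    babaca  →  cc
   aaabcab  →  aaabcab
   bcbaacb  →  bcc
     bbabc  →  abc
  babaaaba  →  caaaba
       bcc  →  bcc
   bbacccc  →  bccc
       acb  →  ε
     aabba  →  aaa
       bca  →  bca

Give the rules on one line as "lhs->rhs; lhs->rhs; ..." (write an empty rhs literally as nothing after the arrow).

  | acbabcc => bbabcc => abcc
  | bbbccac => bccac => bccb
  | babaca => caca => cba => cc
  | aaabcab

ac->b; bab->c; bb->; cba->cc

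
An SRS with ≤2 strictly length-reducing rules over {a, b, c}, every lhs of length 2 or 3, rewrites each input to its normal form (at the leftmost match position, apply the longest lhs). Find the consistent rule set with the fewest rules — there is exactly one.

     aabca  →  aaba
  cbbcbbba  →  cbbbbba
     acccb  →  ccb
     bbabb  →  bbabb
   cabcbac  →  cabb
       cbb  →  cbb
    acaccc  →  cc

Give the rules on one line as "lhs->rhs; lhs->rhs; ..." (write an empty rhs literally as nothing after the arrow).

  | aabca => aaba
  | cbbcbbba => cbbbbba
  | acccb => ccb
  | bbabb

ac->; bc->b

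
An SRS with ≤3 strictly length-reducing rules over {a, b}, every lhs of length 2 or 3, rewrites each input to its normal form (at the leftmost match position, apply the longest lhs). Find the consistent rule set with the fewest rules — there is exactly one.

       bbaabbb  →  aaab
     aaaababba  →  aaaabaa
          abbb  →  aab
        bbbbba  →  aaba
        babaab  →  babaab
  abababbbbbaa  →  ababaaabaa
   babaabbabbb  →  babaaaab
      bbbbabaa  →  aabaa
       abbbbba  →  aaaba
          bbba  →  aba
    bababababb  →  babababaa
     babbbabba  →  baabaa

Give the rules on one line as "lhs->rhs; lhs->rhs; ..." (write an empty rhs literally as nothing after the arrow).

  | bbaabbb => aabbb => aaab
  | aaaababba => aaaabaa
  | abbb => aab
  | bbbbba => abbba => aaba

bb->a; bba->a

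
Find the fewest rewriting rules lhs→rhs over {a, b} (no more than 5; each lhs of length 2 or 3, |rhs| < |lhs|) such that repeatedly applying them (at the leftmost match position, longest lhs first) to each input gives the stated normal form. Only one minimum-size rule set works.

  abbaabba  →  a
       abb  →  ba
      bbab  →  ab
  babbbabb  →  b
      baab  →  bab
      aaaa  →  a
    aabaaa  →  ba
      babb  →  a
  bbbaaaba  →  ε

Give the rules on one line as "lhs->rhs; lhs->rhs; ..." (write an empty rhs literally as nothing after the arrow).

  | abbaabba => baaabba => baabba => babba => bbaa => aa => a
  | abb => ba
  | bbab => ab
  | babbbabb => bbababb => ababb => bbb => b

aa->a; aba->b; abb->ba; bb->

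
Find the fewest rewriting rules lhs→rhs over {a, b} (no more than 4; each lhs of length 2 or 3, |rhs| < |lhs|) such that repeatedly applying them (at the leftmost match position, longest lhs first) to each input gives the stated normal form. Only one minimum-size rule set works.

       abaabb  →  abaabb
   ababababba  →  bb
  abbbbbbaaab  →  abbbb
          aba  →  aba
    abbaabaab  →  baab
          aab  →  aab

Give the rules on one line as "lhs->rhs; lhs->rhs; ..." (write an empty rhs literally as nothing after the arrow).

aaa->b; bab->aa; bba->b

  | abaabb
  | ababababba => aaaababba => bababba => aaabba => bbba => bb
  | abbbbbbaaab => abbbbbaab => abbbbab => abbbb
  | aba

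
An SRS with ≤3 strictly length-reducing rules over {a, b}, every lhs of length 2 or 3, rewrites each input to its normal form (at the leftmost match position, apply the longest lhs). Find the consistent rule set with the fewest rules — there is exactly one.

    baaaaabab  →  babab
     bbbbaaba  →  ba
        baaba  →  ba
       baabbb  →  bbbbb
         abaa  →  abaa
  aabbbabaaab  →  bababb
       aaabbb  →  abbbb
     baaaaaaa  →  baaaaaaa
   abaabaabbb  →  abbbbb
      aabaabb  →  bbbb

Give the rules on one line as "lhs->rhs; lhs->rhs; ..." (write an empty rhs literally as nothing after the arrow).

aab->bb; bba->ba

  | baaaaabab => baaabbab => babbbab => babbab => babab
  | bbbbaaba => bbbaaba => bbaaba => baaba => bbba => bba => ba
  | baaba => bbba => bba => ba
  | baabbb => bbbbb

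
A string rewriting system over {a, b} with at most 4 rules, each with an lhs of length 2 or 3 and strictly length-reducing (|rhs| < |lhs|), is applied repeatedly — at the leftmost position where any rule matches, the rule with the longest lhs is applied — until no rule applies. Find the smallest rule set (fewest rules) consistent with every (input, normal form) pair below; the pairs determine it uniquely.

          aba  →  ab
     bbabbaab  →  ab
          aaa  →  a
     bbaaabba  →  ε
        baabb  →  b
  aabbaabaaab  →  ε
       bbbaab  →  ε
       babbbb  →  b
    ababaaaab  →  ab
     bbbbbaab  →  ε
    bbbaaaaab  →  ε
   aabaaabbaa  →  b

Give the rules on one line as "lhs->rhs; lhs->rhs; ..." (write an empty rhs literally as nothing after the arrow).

  | aba => ab
  | bbabbaab => abbaab => aaab => ab
  | aaa => a
  | bbaaabba => aaabba => abba => aa => ε

aa->; ba->b; bb->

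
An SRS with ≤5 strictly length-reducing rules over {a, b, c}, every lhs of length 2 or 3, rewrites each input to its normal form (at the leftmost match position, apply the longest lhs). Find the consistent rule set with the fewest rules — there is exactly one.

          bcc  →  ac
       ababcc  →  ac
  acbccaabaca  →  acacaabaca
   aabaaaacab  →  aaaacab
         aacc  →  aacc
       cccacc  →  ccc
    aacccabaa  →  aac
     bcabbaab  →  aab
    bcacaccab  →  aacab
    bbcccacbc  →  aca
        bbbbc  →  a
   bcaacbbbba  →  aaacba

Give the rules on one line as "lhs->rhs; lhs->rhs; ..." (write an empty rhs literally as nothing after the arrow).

baa->; bb->b; bc->a; cca->

  | bcc => ac
  | ababcc => abaac => ac
  | acbccaabaca => acacaabaca
  | aabaaaacab => aaaacab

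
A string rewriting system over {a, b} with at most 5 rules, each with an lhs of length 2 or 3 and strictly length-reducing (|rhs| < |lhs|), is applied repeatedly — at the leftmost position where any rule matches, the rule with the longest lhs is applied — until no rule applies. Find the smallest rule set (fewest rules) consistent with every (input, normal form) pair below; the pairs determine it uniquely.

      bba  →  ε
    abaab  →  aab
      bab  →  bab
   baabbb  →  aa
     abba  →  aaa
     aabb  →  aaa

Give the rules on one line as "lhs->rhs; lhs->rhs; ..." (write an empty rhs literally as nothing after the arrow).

abb->aa; baa->bb; bba->; bbb->a

  | bba => ε
  | abaab => abbb => aab
  | bab
  | baabbb => bbbbb => abb => aa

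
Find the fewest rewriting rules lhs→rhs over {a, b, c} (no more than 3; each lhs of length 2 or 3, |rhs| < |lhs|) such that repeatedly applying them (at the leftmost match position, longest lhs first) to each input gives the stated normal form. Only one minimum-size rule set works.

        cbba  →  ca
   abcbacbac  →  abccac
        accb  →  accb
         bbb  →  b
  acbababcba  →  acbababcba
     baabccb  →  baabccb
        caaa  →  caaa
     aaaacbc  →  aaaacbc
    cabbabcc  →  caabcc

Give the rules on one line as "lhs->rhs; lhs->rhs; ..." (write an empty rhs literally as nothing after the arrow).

bac->cb; bb->

  | cbba => ca
  | abcbacbac => abccbbac => abccac
  | accb
  | bbb => b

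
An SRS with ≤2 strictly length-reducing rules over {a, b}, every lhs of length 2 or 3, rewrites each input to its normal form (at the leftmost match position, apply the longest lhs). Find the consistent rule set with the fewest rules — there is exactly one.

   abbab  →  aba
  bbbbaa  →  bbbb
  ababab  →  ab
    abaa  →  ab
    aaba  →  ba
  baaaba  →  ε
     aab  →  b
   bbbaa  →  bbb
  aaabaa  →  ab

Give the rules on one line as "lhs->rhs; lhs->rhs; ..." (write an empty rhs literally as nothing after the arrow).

aa->; bab->a

  | abbab => aba
  | bbbbaa => bbbb
  | ababab => aaab => ab
  | abaa => ab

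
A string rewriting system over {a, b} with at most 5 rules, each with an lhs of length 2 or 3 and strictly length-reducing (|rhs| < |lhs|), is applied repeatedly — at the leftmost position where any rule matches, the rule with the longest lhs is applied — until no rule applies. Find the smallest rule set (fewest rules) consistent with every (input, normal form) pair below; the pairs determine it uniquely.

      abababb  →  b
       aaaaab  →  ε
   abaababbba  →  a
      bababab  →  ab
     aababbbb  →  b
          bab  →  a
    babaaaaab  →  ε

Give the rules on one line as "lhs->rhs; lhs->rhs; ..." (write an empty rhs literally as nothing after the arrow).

  | abababb => abbabb => aaabb => aabb => b
  | aaaaab => aaaab => aaab => aab => ε
  | abaababbba => abababbba => abbabbba => aaabbba => aabbba => bba => aa => a
  | bababab => bbabab => aabab => ab

aa->a; aab->; ba->b; bb->a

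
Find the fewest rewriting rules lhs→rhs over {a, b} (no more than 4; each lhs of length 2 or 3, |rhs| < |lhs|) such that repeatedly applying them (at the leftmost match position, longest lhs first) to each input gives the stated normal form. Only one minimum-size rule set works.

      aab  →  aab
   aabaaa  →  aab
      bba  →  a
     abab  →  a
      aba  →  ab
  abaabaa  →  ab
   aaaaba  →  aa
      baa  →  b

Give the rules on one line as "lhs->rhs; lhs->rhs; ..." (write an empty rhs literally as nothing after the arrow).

aaa->ab; ba->b; bb->

  | aab
  | aabaaa => aabaa => aaba => aab
  | bba => a
  | abab => abb => a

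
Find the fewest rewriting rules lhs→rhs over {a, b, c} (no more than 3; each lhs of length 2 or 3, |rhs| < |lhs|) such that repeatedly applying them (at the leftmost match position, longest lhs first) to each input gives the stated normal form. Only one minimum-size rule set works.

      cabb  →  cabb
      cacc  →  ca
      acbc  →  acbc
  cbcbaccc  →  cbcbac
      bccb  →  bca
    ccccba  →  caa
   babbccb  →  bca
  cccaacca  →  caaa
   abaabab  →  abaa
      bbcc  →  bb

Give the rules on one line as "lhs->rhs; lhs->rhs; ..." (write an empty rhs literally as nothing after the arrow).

  | cabb
  | cacc => ca
  | acbc
  | cbcbaccc => cbcbac

bab->; cc->; ccb->ca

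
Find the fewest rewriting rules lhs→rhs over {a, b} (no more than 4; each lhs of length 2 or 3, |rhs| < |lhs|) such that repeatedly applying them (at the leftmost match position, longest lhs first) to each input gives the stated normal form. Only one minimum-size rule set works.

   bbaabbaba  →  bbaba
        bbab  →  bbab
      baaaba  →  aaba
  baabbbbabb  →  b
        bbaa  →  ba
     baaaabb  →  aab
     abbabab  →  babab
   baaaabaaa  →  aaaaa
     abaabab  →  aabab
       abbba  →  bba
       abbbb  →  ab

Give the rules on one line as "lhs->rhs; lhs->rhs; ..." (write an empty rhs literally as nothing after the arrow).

abb->b; baa->a; bbb->ab

  | bbaabbaba => babbaba => bbaba
  | bbab
  | baaaba => aaba
  | baabbbbabb => abbbbabb => bbbabb => ababb => abb => b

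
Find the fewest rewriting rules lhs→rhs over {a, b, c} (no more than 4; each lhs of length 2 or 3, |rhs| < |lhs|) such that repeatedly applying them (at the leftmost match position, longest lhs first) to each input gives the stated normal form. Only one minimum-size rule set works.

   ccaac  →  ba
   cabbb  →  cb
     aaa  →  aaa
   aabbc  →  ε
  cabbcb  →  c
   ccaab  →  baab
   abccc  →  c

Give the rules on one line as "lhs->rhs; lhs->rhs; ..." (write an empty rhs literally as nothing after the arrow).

  | ccaac => baac => ba
  | cabbb => cacb => cb
  | aaa
  | aabbc => aacc => ac => ε

ac->; bb->c; cc->b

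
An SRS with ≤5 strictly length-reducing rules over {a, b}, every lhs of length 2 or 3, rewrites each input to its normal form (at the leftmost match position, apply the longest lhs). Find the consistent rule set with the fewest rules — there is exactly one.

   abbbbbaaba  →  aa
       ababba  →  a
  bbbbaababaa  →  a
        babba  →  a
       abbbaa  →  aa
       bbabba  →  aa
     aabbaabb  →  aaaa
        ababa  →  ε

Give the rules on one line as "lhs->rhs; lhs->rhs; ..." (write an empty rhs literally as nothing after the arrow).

aba->; ba->; bb->a; bba->bb

  | abbbbbaaba => aabbbaaba => aaabaaba => aaaba => aa
  | ababba => bba => bb => a
  | bbbbaababaa => abbaababaa => abbababaa => abbbabaa => aababaa => abaa => a
  | babba => bba => bb => a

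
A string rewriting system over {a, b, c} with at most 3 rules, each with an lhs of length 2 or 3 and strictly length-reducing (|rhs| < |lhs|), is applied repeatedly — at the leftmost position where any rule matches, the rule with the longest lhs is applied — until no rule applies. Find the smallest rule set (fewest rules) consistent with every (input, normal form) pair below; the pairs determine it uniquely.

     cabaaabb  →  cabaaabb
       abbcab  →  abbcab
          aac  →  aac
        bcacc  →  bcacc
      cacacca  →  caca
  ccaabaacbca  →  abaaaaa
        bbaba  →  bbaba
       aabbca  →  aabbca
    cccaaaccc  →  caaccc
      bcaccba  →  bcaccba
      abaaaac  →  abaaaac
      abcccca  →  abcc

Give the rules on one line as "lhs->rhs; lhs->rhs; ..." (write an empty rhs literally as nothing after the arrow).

cbc->aa; cca->

  | cabaaabb
  | abbcab
  | aac
  | bcacc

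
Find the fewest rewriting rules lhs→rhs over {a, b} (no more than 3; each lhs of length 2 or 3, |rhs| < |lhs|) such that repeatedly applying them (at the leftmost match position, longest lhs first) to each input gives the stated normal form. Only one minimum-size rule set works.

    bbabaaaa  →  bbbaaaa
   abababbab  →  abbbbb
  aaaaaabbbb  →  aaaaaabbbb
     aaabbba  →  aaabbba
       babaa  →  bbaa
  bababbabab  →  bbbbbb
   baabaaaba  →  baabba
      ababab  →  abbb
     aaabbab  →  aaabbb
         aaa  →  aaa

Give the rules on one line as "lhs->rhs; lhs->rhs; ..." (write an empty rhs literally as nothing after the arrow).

  | bbabaaaa => bbbaaaa
  | abababbab => abbabbab => abbbbab => abbbbb
  | aaaaaabbbb
  | aaabbba

aba->ab; bab->bb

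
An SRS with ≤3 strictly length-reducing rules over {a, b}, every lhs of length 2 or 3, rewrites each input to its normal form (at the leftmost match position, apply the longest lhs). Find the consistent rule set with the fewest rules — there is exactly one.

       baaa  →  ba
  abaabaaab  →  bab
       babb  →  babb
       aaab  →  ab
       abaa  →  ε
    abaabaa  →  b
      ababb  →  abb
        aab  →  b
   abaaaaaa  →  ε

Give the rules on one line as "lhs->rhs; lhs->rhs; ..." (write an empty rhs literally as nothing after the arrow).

aa->; aba->a

  | baaa => ba
  | abaabaaab => aabaaab => baaab => bab
  | babb
  | aaab => ab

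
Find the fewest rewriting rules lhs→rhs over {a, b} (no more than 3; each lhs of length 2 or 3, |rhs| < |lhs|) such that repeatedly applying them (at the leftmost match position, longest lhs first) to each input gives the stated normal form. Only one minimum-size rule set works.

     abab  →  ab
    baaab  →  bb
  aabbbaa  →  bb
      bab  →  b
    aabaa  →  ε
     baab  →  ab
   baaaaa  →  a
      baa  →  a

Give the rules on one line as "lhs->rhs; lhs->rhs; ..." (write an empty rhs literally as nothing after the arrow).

aa->b; ba->

  | abab => ab
  | baaab => aab => bb
  | aabbbaa => bbbbaa => bbba => bb
  | bab => b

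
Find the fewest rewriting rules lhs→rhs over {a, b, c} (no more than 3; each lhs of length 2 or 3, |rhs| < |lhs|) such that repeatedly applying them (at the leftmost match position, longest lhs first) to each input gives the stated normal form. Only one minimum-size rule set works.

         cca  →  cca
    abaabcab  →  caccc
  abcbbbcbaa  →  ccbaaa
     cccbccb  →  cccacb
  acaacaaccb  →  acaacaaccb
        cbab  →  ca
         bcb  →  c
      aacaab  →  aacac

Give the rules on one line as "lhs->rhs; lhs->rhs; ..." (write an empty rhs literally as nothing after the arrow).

  | cca
  | abaabcab => caabcab => caccab => caccc
  | abcbbbcbaa => ccbbbcbaa => ccbbabaa => ccbbcaa => ccbaaa
  | cccbccb => cccacb

ab->c; bc->a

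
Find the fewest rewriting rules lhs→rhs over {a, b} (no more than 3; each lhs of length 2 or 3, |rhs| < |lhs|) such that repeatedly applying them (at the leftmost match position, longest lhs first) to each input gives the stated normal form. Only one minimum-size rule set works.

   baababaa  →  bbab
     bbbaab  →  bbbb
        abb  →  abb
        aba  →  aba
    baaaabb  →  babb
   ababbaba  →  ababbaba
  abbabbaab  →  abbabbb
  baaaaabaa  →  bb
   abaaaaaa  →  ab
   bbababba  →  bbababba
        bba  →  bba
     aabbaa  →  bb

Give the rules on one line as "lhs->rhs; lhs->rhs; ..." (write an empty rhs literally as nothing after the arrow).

  | baababaa => bbabaa => bbab
  | bbbaab => bbbb
  | abb
  | aba

aa->; aaa->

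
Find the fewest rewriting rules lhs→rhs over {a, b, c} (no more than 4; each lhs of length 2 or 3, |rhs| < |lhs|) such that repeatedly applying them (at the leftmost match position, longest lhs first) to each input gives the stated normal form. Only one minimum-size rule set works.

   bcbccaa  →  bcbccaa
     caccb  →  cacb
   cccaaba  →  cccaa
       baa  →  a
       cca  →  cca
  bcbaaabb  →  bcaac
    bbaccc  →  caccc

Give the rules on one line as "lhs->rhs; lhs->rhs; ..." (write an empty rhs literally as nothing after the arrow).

  | bcbccaa
  | caccb => cacb
  | cccaaba => cccaa
  | baa => a

ba->; bb->c; ccb->cb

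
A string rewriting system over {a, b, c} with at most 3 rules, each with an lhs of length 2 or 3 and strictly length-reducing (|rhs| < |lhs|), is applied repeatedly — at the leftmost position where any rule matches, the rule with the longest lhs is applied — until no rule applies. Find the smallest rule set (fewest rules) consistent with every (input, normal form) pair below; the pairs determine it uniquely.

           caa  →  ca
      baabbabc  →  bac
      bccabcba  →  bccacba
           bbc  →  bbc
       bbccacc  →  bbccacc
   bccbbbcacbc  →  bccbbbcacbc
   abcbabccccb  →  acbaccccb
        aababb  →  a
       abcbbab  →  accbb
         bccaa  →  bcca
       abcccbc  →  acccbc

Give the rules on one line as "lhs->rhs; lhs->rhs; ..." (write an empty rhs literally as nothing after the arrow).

aa->a; ab->a; bba->cb

  | caa => ca
  | baabbabc => babbabc => bababc => baabc => babc => bac
  | bccabcba => bccacba
  | bbc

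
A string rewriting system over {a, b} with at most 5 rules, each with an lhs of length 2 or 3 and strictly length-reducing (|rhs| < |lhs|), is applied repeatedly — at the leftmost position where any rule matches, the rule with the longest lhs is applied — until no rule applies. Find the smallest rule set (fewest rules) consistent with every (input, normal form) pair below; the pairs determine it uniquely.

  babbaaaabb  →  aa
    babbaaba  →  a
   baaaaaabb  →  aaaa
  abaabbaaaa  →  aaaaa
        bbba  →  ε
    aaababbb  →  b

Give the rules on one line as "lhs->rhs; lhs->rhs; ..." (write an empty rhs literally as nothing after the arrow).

ab->; aba->ab; ba->a; bb->a

  | babbaaaabb => abbaaaabb => baaaabb => aaaabb => aaab => aa
  | babbaaba => abbaaba => baaba => aaba => aab => a
  | baaaaaabb => aaaaaabb => aaaaab => aaaa
  | abaabbaaaa => ababbaaaa => abbbaaaa => bbaaaa => aaaaa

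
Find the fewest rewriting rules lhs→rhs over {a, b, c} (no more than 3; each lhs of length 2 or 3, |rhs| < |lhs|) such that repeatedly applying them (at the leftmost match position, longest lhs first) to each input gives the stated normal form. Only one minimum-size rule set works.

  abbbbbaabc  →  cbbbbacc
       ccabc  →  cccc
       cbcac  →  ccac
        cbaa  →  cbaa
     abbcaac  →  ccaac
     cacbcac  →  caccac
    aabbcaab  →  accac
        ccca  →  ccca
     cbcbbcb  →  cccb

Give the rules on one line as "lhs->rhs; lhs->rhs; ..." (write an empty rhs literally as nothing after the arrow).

ab->c; bc->c

  | abbbbbaabc => cbbbbaabc => cbbbbacc
  | ccabc => cccc
  | cbcac => ccac
  | cbaa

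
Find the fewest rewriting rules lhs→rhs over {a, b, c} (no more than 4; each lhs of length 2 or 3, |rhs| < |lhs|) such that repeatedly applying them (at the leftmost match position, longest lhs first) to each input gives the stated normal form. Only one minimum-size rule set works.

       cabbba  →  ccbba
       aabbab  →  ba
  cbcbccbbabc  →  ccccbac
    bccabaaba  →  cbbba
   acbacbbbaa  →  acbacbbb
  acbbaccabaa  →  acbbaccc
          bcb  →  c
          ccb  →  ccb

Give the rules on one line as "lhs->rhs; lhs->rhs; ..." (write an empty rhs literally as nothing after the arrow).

  | cabbba => ccbba
  | aabbab => bbab => bbc => ba
  | cbcbccbbabc => cabccbbabc => ccccbbabc => ccccbbcc => ccccbac
  | bccabaaba => acabaaba => cbbaaba => cbbba

aa->; ab->c; aca->cb; bc->a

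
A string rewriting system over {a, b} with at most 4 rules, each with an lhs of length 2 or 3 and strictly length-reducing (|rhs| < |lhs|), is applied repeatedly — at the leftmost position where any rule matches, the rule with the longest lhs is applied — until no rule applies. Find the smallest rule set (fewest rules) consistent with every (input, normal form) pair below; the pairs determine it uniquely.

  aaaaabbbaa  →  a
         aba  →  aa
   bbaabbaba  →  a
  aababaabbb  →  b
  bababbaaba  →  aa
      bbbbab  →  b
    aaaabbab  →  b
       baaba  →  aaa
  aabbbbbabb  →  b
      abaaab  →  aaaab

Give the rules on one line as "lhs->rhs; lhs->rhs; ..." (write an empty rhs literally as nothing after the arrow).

  | aaaaabbbaa => aaaabbbaa => aaabbbaa => aabbbaa => abbbaa => bbbaa => bbaa => a
  | aba => aa
  | bbaabbaba => abbaba => bbaba => ba => a
  | aababaabbb => aaabaabbb => aaaaabbb => aaaabbb => aaabbb => aabbb => abbb => bbb => bb => b

abb->bb; ba->a; bb->b; bba->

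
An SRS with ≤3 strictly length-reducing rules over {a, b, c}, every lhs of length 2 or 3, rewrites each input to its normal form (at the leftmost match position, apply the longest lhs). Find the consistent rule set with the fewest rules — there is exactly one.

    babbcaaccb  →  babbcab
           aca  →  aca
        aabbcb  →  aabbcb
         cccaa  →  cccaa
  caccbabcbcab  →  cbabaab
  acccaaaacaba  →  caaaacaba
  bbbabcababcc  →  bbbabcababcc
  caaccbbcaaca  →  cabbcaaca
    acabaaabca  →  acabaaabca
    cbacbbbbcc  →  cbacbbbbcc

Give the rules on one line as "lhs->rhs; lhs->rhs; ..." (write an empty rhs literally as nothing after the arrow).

acc->; cbc->a

  | babbcaaccb => babbcab
  | aca
  | aabbcb
  | cccaa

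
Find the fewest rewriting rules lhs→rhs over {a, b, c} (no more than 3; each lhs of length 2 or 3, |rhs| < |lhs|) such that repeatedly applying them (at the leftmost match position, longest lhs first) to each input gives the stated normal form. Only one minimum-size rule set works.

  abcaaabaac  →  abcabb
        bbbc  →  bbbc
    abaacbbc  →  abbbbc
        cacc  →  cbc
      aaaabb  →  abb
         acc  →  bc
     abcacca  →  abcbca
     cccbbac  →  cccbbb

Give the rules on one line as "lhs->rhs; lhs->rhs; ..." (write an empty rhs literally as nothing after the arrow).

aa->a; ac->b

  | abcaaabaac => abcaabaac => abcabaac => abcabac => abcabb
  | bbbc
  | abaacbbc => abacbbc => abbbbc
  | cacc => cbc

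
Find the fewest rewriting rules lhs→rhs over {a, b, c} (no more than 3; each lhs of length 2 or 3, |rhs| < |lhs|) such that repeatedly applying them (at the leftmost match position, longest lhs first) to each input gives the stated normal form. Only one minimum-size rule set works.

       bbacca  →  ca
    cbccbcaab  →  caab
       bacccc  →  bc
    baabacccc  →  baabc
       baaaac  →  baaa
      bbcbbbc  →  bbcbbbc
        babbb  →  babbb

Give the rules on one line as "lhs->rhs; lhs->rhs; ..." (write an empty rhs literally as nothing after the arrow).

  | bbacca => bbca => bca => ca
  | cbccbcaab => cbcbcaab => cbccaab => cbcaab => ccaab => caab
  | bacccc => bccc => bcc => bc
  | baabacccc => baabccc => baabcc => baabc

ac->; bca->ca; cc->c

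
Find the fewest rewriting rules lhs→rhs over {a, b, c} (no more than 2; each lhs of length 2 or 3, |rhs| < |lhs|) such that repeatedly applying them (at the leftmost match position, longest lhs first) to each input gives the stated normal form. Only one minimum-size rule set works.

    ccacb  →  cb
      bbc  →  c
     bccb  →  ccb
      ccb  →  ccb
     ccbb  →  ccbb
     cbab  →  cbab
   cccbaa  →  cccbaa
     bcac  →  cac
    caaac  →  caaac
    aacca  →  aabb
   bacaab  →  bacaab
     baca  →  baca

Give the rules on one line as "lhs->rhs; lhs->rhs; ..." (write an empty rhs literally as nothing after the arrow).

  | ccacb => bbcb => bcb => cb
  | bbc => bc => c
  | bccb => ccb
  | ccb

bc->c; cca->bb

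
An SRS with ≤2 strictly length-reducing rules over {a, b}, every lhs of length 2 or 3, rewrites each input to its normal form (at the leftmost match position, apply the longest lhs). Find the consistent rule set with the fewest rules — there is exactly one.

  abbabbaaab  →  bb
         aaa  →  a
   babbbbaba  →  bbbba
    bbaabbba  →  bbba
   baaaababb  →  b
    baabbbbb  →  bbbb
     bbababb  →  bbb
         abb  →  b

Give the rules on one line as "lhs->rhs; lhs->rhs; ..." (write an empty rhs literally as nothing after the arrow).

aaa->a; ab->

  | abbabbaaab => babbaaab => bbaaab => bbab => bb
  | aaa => a
  | babbbbaba => bbbbaba => bbbba
  | bbaabbba => bbabba => bbba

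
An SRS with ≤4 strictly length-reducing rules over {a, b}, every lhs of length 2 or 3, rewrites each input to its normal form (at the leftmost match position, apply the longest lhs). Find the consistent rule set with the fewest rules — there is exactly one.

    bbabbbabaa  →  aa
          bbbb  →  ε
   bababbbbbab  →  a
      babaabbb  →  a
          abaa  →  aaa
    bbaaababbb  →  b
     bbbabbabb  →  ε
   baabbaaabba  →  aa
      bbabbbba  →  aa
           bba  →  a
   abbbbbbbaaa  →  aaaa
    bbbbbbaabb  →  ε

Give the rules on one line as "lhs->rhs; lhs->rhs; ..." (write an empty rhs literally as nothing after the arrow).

  | bbabbbabaa => abbbabaa => abbabaa => ababaa => aabaa => baa => aa
  | bbbb => bb => ε
  | bababbbbbab => ababbbbbab => aabbbbbab => bbbbbab => bbbab => bab => ab => a
  | babaabbb => abaabbb => aaabbb => abbb => abb => ab => a

aab->b; ab->a; ba->a; bb->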